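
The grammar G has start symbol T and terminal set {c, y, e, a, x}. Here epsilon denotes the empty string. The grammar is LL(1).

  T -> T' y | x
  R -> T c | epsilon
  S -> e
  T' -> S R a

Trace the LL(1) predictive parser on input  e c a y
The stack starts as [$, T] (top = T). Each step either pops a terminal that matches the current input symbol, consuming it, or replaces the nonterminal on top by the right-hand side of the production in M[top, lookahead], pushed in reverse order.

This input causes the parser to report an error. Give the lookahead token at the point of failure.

c

     Stack      Input      Action
  1  $ T        e c a y $  expand T -> T' y
  2  $ y T'     e c a y $  expand T' -> S R a
  3  $ y a R S  e c a y $  expand S -> e
  4  $ y a R e  e c a y $  match e
  5  $ y a R    c a y $    error: M[R, c] is empty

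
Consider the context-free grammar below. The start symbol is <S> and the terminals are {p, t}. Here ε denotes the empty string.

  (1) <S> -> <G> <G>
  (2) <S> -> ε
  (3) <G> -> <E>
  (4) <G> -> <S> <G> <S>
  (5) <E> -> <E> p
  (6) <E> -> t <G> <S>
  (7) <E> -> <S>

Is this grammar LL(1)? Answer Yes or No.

FIRST(<S>) = {ε, p, t}
FIRST(<G>) = {ε, p, t}
FIRST(<E>) = {ε, p, t}
FOLLOW(<S>) = {$, p, t}
FOLLOW(<G>) = {$, p, t}
FOLLOW(<E>) = {$, p, t}
Cell M[<E>, p] receives both <E> -> <E> p and <E> -> <S> — the grammar is not LL(1).

No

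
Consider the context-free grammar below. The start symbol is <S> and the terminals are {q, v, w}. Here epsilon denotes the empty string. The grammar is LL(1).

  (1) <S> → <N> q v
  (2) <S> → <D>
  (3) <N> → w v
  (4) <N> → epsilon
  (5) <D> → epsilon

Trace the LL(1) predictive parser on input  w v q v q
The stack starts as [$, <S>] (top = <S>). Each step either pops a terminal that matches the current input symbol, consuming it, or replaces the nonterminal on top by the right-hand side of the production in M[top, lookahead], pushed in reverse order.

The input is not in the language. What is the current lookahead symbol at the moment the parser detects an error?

     Stack      Input        Action
  1  $ <S>      w v q v q $  expand <S> → <N> q v
  2  $ v q <N>  w v q v q $  expand <N> → w v
  3  $ v q v w  w v q v q $  match w
  4  $ v q v    v q v q $    match v
  5  $ v q      q v q $      match q
  6  $ v        v q $        match v
  7  $          q $          error: stack empty but input remains

q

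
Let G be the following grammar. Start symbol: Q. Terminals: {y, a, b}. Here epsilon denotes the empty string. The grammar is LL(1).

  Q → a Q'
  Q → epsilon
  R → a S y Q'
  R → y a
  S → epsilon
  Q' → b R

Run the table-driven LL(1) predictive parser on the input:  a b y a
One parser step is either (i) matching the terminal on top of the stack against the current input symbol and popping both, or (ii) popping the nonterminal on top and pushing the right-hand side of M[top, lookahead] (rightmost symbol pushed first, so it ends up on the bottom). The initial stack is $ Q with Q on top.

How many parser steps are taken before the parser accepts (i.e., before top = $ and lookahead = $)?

7

     Stack   Input      Action
  1  $ Q     a b y a $  expand Q → a Q'
  2  $ Q' a  a b y a $  match a
  3  $ Q'    b y a $    expand Q' → b R
  4  $ R b   b y a $    match b
  5  $ R     y a $      expand R → y a
  6  $ a y   y a $      match y
  7  $ a     a $        match a
Accept reached after 7 steps.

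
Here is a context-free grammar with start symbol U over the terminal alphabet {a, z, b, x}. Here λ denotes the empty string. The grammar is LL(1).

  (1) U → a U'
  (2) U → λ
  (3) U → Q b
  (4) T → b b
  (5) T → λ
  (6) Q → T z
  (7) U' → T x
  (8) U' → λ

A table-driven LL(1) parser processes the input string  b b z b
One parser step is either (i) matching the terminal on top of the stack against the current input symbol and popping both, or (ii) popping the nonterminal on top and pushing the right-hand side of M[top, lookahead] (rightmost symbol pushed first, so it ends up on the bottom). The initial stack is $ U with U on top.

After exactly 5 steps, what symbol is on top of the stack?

step 1: stack=$ U  input=b b z b $  — expand U → Q b
step 2: stack=$ b Q  input=b b z b $  — expand Q → T z
step 3: stack=$ b z T  input=b b z b $  — expand T → b b
step 4: stack=$ b z b b  input=b b z b $  — match b
step 5: stack=$ b z b  input=b z b $  — match b
Stack after step 5: $ b z (top = z).

z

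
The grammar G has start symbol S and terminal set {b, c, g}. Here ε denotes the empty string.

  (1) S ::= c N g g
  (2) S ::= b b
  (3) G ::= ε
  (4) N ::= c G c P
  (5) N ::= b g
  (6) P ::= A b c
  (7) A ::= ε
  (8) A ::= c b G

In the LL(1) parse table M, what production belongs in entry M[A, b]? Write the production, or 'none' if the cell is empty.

FIRST(S) = {b, c}
FIRST(G) = {ε}
FIRST(N) = {b, c}
FIRST(A) = {ε, c}
FIRST(P) = {b, c}  (via A b c)
FOLLOW(S) includes $ since S is the start symbol.
FOLLOW(A): in P::=A b c, A is followed by b c with FIRST {b}. Thus FOLLOW(A) = {b}.
For A ::= ε: FIRST(ε) = {ε}, so it goes in M[A, t] for t ∈ {}; since ε ∈ FIRST, also for every t ∈ FOLLOW(A) = {b}.
For A ::= c b G: FIRST(c b G) = {c}, so it goes in M[A, t] for t ∈ {c}.

A ::= ε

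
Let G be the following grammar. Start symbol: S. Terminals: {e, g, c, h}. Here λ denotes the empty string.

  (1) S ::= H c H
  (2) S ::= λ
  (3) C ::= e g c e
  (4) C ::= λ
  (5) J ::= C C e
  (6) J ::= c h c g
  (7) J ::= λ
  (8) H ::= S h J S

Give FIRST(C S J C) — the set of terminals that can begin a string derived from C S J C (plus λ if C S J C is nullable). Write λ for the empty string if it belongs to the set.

{λ, c, e, h}

FIRST(C): from C::=e g c e we get {e}; from C::=λ we get {λ}. So FIRST(C) = {λ, e}.
FIRST(J): from J::=C C e we get {e}; from J::=c h c g we get {c}; from J::=λ we get {λ}. So FIRST(J) = {λ, c, e}.
FIRST(S): from S::=H c H we get {h}; from S::=λ we get {λ}. So FIRST(S) = {λ, h}.
FIRST(H): from H::=S h J S we get {h}. So FIRST(H) = {h}.
FIRST(C S J C): take FIRST of each symbol in turn, carrying on past any symbol whose FIRST contains λ; result {λ, c, e, h}.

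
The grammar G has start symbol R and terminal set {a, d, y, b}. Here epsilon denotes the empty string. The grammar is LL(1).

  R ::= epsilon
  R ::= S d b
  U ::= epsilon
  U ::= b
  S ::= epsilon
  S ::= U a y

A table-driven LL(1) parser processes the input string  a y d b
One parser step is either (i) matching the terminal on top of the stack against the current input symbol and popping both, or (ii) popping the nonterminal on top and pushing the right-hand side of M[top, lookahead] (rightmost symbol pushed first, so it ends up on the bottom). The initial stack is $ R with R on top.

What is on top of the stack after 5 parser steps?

d

step 1: stack=$ R  input=a y d b $  — expand R ::= S d b
step 2: stack=$ b d S  input=a y d b $  — expand S ::= U a y
step 3: stack=$ b d y a U  input=a y d b $  — expand U ::= epsilon
step 4: stack=$ b d y a  input=a y d b $  — match a
step 5: stack=$ b d y  input=y d b $  — match y
Stack after step 5: $ b d (top = d).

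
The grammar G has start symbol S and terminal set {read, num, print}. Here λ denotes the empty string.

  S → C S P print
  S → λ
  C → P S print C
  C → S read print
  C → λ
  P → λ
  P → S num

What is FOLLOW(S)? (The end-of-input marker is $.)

FIRST(S) = {λ, num, print, read}  (via C S P print)
FIRST(P) = {λ, num, print, read}  (via S num)
FIRST(C) = {λ, num, print, read}  (via P S print C, S read print)
FOLLOW(S) includes $ since S is the start symbol.
FOLLOW(S): in S→C S P print, S is followed by P print with FIRST {num, print, read}; in C→P S print C, S is followed by print C with FIRST {print}; in C→S read print, S is followed by read print with FIRST {read}; in P→S num, S is followed by num with FIRST {num}. Thus FOLLOW(S) = {$, num, print, read}.
FOLLOW(C): in S→C S P print, C is followed by S P print with FIRST {num, print, read}; in C→P S print C, the suffix after C is empty (adds nothing new). Thus FOLLOW(C) = {num, print, read}.
FOLLOW(P): in S→C S P print, P is followed by print with FIRST {print}; in C→P S print C, P is followed by S print C with FIRST {num, print, read}. Thus FOLLOW(P) = {num, print, read}.

{$, num, print, read}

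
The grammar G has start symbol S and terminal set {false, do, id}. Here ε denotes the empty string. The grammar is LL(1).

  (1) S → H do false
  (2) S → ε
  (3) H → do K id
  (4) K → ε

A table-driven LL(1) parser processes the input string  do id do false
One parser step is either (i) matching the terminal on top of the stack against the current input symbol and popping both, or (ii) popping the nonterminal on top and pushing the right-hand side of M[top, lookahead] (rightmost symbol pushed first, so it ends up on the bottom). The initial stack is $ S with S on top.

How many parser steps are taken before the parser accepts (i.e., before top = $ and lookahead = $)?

step 1: stack=$ S  input=do id do false $  — expand S → H do false
step 2: stack=$ false do H  input=do id do false $  — expand H → do K id
step 3: stack=$ false do id K do  input=do id do false $  — match do
step 4: stack=$ false do id K  input=id do false $  — expand K → ε
step 5: stack=$ false do id  input=id do false $  — match id
step 6: stack=$ false do  input=do false $  — match do
step 7: stack=$ false  input=false $  — match false
Accept reached after 7 steps.

7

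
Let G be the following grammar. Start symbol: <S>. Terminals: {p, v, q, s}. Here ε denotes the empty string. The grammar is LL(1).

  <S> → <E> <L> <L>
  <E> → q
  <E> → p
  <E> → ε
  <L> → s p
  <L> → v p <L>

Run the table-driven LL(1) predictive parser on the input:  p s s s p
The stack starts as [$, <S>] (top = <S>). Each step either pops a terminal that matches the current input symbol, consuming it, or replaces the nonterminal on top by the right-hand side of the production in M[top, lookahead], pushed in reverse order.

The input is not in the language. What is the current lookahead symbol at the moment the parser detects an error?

     Stack          Input        Action
  1  $ <S>          p s s s p $  expand <S> → <E> <L> <L>
  2  $ <L> <L> <E>  p s s s p $  expand <E> → p
  3  $ <L> <L> p    p s s s p $  match p
  4  $ <L> <L>      s s s p $    expand <L> → s p
  5  $ <L> p s      s s s p $    match s
  6  $ <L> p        s s p $      error: top is terminal p but lookahead is s

s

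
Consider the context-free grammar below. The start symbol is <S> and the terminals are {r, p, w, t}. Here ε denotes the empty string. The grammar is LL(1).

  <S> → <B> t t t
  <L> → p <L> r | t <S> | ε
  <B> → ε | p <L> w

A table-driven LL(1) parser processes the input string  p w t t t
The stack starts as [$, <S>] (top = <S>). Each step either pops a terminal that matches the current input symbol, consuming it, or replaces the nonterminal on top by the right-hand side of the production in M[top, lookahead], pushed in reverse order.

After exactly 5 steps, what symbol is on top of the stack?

t

step 1: stack=$ <S>  input=p w t t t $  — expand <S> → <B> t t t
step 2: stack=$ t t t <B>  input=p w t t t $  — expand <B> → p <L> w
step 3: stack=$ t t t w <L> p  input=p w t t t $  — match p
step 4: stack=$ t t t w <L>  input=w t t t $  — expand <L> → ε
step 5: stack=$ t t t w  input=w t t t $  — match w
Stack after step 5: $ t t t (top = t).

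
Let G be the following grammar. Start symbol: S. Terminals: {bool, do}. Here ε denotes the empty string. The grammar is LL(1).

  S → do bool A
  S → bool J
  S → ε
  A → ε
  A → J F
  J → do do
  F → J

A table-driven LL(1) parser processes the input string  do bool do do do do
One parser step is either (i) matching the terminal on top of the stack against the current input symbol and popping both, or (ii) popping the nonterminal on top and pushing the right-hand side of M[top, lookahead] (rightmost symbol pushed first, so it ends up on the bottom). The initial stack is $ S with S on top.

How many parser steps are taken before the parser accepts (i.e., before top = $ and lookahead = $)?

step 1: stack=$ S  input=do bool do do do do $  — expand S → do bool A
step 2: stack=$ A bool do  input=do bool do do do do $  — match do
step 3: stack=$ A bool  input=bool do do do do $  — match bool
step 4: stack=$ A  input=do do do do $  — expand A → J F
step 5: stack=$ F J  input=do do do do $  — expand J → do do
step 6: stack=$ F do do  input=do do do do $  — match do
step 7: stack=$ F do  input=do do do $  — match do
step 8: stack=$ F  input=do do $  — expand F → J
step 9: stack=$ J  input=do do $  — expand J → do do
step 10: stack=$ do do  input=do do $  — match do
step 11: stack=$ do  input=do $  — match do
Accept reached after 11 steps.

11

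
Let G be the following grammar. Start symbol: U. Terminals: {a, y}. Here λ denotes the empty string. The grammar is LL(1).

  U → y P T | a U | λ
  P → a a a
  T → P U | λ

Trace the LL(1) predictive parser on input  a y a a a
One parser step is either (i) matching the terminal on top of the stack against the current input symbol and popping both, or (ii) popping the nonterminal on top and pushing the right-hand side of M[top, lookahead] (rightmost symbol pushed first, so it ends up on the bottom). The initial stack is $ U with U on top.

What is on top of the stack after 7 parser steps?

step 1: stack=$ U  input=a y a a a $  — expand U → a U
step 2: stack=$ U a  input=a y a a a $  — match a
step 3: stack=$ U  input=y a a a $  — expand U → y P T
step 4: stack=$ T P y  input=y a a a $  — match y
step 5: stack=$ T P  input=a a a $  — expand P → a a a
step 6: stack=$ T a a a  input=a a a $  — match a
step 7: stack=$ T a a  input=a a $  — match a
Stack after step 7: $ T a (top = a).

a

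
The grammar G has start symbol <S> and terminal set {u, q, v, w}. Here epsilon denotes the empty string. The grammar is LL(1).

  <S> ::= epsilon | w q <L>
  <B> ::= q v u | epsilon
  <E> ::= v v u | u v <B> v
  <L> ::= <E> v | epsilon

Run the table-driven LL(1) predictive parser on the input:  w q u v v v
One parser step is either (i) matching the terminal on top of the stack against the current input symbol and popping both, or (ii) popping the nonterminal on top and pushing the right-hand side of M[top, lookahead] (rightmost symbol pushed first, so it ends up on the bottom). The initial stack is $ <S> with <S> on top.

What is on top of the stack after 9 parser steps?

step 1: stack=$ <S>  input=w q u v v v $  — expand <S> ::= w q <L>
step 2: stack=$ <L> q w  input=w q u v v v $  — match w
step 3: stack=$ <L> q  input=q u v v v $  — match q
step 4: stack=$ <L>  input=u v v v $  — expand <L> ::= <E> v
step 5: stack=$ v <E>  input=u v v v $  — expand <E> ::= u v <B> v
step 6: stack=$ v v <B> v u  input=u v v v $  — match u
step 7: stack=$ v v <B> v  input=v v v $  — match v
step 8: stack=$ v v <B>  input=v v $  — expand <B> ::= epsilon
step 9: stack=$ v v  input=v v $  — match v
Stack after step 9: $ v (top = v).

v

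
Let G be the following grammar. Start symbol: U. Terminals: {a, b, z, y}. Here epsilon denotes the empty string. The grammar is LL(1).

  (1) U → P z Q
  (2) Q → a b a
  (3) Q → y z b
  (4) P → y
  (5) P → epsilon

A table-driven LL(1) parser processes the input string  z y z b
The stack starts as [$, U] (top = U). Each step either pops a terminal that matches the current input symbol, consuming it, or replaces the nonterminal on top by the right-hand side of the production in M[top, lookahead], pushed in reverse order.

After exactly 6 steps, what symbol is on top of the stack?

b

step 1: stack=$ U  input=z y z b $  — expand U → P z Q
step 2: stack=$ Q z P  input=z y z b $  — expand P → epsilon
step 3: stack=$ Q z  input=z y z b $  — match z
step 4: stack=$ Q  input=y z b $  — expand Q → y z b
step 5: stack=$ b z y  input=y z b $  — match y
step 6: stack=$ b z  input=z b $  — match z
Stack after step 6: $ b (top = b).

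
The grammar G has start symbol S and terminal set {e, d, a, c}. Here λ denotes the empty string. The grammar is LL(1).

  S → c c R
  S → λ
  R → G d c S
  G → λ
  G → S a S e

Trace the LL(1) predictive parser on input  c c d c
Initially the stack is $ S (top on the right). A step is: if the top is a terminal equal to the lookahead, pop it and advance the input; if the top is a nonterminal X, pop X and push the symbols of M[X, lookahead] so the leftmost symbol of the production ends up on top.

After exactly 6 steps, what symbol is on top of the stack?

c

     Stack      Input      Action
  1  $ S        c c d c $  expand S → c c R
  2  $ R c c    c c d c $  match c
  3  $ R c      c d c $    match c
  4  $ R        d c $      expand R → G d c S
  5  $ S c d G  d c $      expand G → λ
  6  $ S c d    d c $      match d
Stack after step 6: $ S c (top = c).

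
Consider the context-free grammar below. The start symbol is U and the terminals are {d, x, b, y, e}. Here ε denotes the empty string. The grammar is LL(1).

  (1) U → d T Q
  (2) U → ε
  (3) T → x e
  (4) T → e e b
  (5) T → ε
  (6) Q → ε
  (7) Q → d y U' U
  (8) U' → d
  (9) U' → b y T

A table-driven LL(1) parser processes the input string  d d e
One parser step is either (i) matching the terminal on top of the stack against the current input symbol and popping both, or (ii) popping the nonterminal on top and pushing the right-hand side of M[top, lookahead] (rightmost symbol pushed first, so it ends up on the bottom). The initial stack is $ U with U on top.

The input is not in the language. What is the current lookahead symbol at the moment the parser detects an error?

     Stack       Input    Action
  1  $ U         d d e $  expand U → d T Q
  2  $ Q T d     d d e $  match d
  3  $ Q T       d e $    expand T → ε
  4  $ Q         d e $    expand Q → d y U' U
  5  $ U U' y d  d e $    match d
  6  $ U U' y    e $      error: top is terminal y but lookahead is e

e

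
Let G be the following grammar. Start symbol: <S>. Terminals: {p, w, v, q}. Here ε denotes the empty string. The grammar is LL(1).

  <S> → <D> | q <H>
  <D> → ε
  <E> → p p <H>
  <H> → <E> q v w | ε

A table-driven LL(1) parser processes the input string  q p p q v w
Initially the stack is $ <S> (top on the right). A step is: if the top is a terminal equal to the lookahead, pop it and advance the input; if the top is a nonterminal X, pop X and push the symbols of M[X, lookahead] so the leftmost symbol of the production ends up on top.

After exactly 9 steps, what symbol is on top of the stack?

w

     Stack            Input          Action
  1  $ <S>            q p p q v w $  expand <S> → q <H>
  2  $ <H> q          q p p q v w $  match q
  3  $ <H>            p p q v w $    expand <H> → <E> q v w
  4  $ w v q <E>      p p q v w $    expand <E> → p p <H>
  5  $ w v q <H> p p  p p q v w $    match p
  6  $ w v q <H> p    p q v w $      match p
  7  $ w v q <H>      q v w $        expand <H> → ε
  8  $ w v q          q v w $        match q
  9  $ w v            v w $          match v
Stack after step 9: $ w (top = w).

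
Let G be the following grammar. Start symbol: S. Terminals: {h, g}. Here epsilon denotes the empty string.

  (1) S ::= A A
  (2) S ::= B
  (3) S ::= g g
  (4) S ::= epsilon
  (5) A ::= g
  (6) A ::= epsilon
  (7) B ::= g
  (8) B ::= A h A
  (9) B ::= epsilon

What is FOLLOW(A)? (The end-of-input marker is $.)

{$, g, h}

FIRST(A): from A::=g we get {g}; from A::=epsilon we get {epsilon}. So FIRST(A) = {epsilon, g}.
FIRST(B): from B::=g we get {g}; from B::=A h A we get {g, h}; from B::=epsilon we get {epsilon}. So FIRST(B) = {epsilon, g, h}.
FIRST(S): from S::=A A we get {epsilon, g}; from S::=B we get {epsilon, g, h}; from S::=g g we get {g}; from S::=epsilon we get {epsilon}. So FIRST(S) = {epsilon, g, h}.
FOLLOW(S) includes $ since S is the start symbol.
FOLLOW(S): S appears on no right-hand side. Thus FOLLOW(S) = {$}.
FOLLOW(B): in S::=B, the suffix after B is empty, so FOLLOW(B) ⊇ FOLLOW(S) = {$}. Thus FOLLOW(B) = {$}.
FOLLOW(A): in S::=A A (occurrence 1), A is followed by A with FIRST {epsilon, g}; in S::=A A (occurrence 1), the suffix after A is nullable, so FOLLOW(A) ⊇ FOLLOW(S) = {$}; in S::=A A (occurrence 2), the suffix after A is empty, so FOLLOW(A) ⊇ FOLLOW(S) = {$}; in B::=A h A (occurrence 1), A is followed by h A with FIRST {h}; in B::=A h A (occurrence 2), the suffix after A is empty, so FOLLOW(A) ⊇ FOLLOW(B) = {$}. Thus FOLLOW(A) = {$, g, h}.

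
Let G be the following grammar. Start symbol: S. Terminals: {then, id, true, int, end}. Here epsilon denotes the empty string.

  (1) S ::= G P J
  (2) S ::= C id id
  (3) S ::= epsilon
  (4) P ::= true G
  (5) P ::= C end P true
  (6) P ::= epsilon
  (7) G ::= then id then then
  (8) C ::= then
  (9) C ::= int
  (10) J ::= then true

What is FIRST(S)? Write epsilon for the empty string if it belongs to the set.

{epsilon, int, then}

FIRST(G) = {then}
FIRST(C) = {int, then}
FIRST(J) = {then}
FIRST(S) = {epsilon, int, then}  (via G P J, C id id)
FIRST(P) = {epsilon, int, then, true}  (via C end P true)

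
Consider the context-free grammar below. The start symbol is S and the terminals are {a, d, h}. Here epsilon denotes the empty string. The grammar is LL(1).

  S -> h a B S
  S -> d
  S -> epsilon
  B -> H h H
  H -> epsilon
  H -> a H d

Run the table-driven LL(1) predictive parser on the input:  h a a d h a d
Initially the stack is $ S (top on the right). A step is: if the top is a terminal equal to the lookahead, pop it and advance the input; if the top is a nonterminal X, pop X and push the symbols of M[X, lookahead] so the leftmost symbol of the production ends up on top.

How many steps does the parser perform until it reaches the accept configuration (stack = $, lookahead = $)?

14

      Stack          Input            Action
   1  $ S            h a a d h a d $  expand S -> h a B S
   2  $ S B a h      h a a d h a d $  match h
   3  $ S B a        a a d h a d $    match a
   4  $ S B          a d h a d $      expand B -> H h H
   5  $ S H h H      a d h a d $      expand H -> a H d
   6  $ S H h d H a  a d h a d $      match a
   7  $ S H h d H    d h a d $        expand H -> epsilon
   8  $ S H h d      d h a d $        match d
   9  $ S H h        h a d $          match h
  10  $ S H          a d $            expand H -> a H d
  11  $ S d H a      a d $            match a
  12  $ S d H        d $              expand H -> epsilon
  13  $ S d          d $              match d
  14  $ S            $                expand S -> epsilon
Accept reached after 14 steps.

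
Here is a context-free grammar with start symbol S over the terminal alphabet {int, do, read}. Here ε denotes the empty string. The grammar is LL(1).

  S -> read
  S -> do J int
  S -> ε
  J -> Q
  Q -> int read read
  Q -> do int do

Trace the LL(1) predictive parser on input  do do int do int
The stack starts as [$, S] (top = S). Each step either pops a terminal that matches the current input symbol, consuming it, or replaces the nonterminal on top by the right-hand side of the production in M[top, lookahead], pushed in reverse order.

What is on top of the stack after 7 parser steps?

int

step 1: stack=$ S  input=do do int do int $  — expand S -> do J int
step 2: stack=$ int J do  input=do do int do int $  — match do
step 3: stack=$ int J  input=do int do int $  — expand J -> Q
step 4: stack=$ int Q  input=do int do int $  — expand Q -> do int do
step 5: stack=$ int do int do  input=do int do int $  — match do
step 6: stack=$ int do int  input=int do int $  — match int
step 7: stack=$ int do  input=do int $  — match do
Stack after step 7: $ int (top = int).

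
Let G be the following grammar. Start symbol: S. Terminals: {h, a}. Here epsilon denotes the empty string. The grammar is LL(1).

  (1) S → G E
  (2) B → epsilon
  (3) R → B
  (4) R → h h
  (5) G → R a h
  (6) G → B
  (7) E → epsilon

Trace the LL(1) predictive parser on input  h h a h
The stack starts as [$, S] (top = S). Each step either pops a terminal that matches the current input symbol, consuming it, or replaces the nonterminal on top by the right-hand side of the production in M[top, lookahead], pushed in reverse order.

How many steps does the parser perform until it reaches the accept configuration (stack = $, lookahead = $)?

8

step 1: stack=$ S  input=h h a h $  — expand S → G E
step 2: stack=$ E G  input=h h a h $  — expand G → R a h
step 3: stack=$ E h a R  input=h h a h $  — expand R → h h
step 4: stack=$ E h a h h  input=h h a h $  — match h
step 5: stack=$ E h a h  input=h a h $  — match h
step 6: stack=$ E h a  input=a h $  — match a
step 7: stack=$ E h  input=h $  — match h
step 8: stack=$ E  input=$  — expand E → epsilon
Accept reached after 8 steps.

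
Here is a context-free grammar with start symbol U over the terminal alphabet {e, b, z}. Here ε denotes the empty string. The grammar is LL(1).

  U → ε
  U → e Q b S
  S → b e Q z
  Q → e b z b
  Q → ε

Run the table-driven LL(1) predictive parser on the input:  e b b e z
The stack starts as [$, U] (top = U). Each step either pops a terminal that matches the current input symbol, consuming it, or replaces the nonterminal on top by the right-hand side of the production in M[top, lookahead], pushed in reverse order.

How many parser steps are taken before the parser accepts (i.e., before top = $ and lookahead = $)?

step 1: stack=$ U  input=e b b e z $  — expand U → e Q b S
step 2: stack=$ S b Q e  input=e b b e z $  — match e
step 3: stack=$ S b Q  input=b b e z $  — expand Q → ε
step 4: stack=$ S b  input=b b e z $  — match b
step 5: stack=$ S  input=b e z $  — expand S → b e Q z
step 6: stack=$ z Q e b  input=b e z $  — match b
step 7: stack=$ z Q e  input=e z $  — match e
step 8: stack=$ z Q  input=z $  — expand Q → ε
step 9: stack=$ z  input=z $  — match z
Accept reached after 9 steps.

9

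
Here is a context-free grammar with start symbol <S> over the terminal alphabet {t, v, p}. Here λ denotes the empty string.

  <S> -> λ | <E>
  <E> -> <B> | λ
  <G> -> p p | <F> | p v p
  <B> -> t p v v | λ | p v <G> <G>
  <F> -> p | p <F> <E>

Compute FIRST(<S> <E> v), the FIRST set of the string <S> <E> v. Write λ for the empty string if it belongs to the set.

FIRST(<B>): from <B>->t p v v we get {t}; from <B>->λ we get {λ}; from <B>->p v <G> <G> we get {p}. So FIRST(<B>) = {λ, p, t}.
FIRST(<F>): from <F>->p we get {p}; from <F>->p <F> <E> we get {p}. So FIRST(<F>) = {p}.
FIRST(<E>): from <E>-><B> we get {λ, p, t}; from <E>->λ we get {λ}. So FIRST(<E>) = {λ, p, t}.
FIRST(<G>): from <G>->p p we get {p}; from <G>-><F> we get {p}; from <G>->p v p we get {p}. So FIRST(<G>) = {p}.
FIRST(<S>): from <S>->λ we get {λ}; from <S>-><E> we get {λ, p, t}. So FIRST(<S>) = {λ, p, t}.
FIRST(<S> <E> v): take FIRST of each symbol in turn, carrying on past any symbol whose FIRST contains λ; result {p, t, v}.

{p, t, v}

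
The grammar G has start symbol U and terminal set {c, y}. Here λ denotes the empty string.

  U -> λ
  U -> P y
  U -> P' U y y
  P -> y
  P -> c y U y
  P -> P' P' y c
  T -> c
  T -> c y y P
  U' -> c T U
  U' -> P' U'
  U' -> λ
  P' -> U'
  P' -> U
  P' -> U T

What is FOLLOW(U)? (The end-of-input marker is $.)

{$, c, y}

FIRST(T) = {c}
FIRST(U) = {λ, c, y}  (via P y, P' U y y)
FIRST(P) = {c, y}  (via P' P' y c)
FIRST(U') = {λ, c, y}  (via P' U')
FIRST(P') = {λ, c, y}  (via U', U, U T)
FOLLOW(U) includes $ since U is the start symbol.
FOLLOW(U): in U->P' U y y, U is followed by y y with FIRST {y}; in P->c y U y, U is followed by y with FIRST {y}; in U'->c T U, the suffix after U is empty, so FOLLOW(U) ⊇ FOLLOW(U') = {c, y}; in P'->U, the suffix after U is empty, so FOLLOW(U) ⊇ FOLLOW(P') = {c, y}; in P'->U T, U is followed by T with FIRST {c}. Thus FOLLOW(U) = {$, c, y}.
FOLLOW(P): in U->P y, P is followed by y with FIRST {y}; in T->c y y P, the suffix after P is empty, so FOLLOW(P) ⊇ FOLLOW(T) = {c, y}. Thus FOLLOW(P) = {c, y}.
FOLLOW(T): in U'->c T U, T is followed by U with FIRST {λ, c, y}; in U'->c T U, the suffix after T is nullable, so FOLLOW(T) ⊇ FOLLOW(U') = {c, y}; in P'->U T, the suffix after T is empty, so FOLLOW(T) ⊇ FOLLOW(P') = {c, y}. Thus FOLLOW(T) = {c, y}.
FOLLOW(U'): in U'->P' U', the suffix after U' is empty (adds nothing new); in P'->U', the suffix after U' is empty, so FOLLOW(U') ⊇ FOLLOW(P') = {c, y}. Thus FOLLOW(U') = {c, y}.
FOLLOW(P'): in U->P' U y y, P' is followed by U y y with FIRST {c, y}; in P->P' P' y c (occurrence 1), P' is followed by P' y c with FIRST {c, y}; in P->P' P' y c (occurrence 2), P' is followed by y c with FIRST {y}; in U'->P' U', P' is followed by U' with FIRST {λ, c, y}; in U'->P' U', the suffix after P' is nullable, so FOLLOW(P') ⊇ FOLLOW(U') = {c, y}. Thus FOLLOW(P') = {c, y}.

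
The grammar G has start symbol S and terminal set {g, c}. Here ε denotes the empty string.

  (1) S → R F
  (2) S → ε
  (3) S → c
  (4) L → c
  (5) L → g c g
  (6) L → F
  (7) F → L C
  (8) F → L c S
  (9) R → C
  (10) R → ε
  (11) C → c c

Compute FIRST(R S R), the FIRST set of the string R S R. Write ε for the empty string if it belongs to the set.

FIRST(C) = {c}
FIRST(R) = {ε, c}  (via C)
FIRST(S) = {ε, c, g}  (via R F)
FIRST(L) = {c, g}  (via F)
FIRST(F) = {c, g}  (via L C, L c S)
FIRST(R S R): take FIRST of each symbol in turn, carrying on past any symbol whose FIRST contains ε; result {ε, c, g}.

{ε, c, g}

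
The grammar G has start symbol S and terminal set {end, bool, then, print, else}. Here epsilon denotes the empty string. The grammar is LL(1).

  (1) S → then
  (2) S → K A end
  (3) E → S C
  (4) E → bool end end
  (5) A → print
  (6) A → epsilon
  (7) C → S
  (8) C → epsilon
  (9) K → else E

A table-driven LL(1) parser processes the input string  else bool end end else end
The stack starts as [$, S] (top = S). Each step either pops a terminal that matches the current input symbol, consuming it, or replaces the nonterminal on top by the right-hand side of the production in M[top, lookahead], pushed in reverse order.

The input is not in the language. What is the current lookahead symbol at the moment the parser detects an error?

     Stack                 Input                         Action
  1  $ S                   else bool end end else end $  expand S → K A end
  2  $ end A K             else bool end end else end $  expand K → else E
  3  $ end A E else        else bool end end else end $  match else
  4  $ end A E             bool end end else end $       expand E → bool end end
  5  $ end A end end bool  bool end end else end $       match bool
  6  $ end A end end       end end else end $            match end
  7  $ end A end           end else end $                match end
  8  $ end A               else end $                    error: M[A, else] is empty

else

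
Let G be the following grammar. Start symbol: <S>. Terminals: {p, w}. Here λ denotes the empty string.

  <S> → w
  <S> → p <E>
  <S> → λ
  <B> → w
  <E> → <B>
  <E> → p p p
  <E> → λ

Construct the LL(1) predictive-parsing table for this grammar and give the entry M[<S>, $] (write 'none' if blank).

FIRST(<S>) = {λ, p, w}
FIRST(<B>) = {w}
FIRST(<E>) = {λ, p, w}  (via <B>)
FOLLOW(<S>) includes $ since <S> is the start symbol.
FOLLOW(<S>): <S> appears on no right-hand side. Thus FOLLOW(<S>) = {$}.
For <S> → w: FIRST(w) = {w}, so it goes in M[<S>, t] for t ∈ {w}.
For <S> → p <E>: FIRST(p <E>) = {p}, so it goes in M[<S>, t] for t ∈ {p}.
For <S> → λ: FIRST(λ) = {λ}, so it goes in M[<S>, t] for t ∈ {}; since λ ∈ FIRST, also for every t ∈ FOLLOW(<S>) = {$}.

<S> → λ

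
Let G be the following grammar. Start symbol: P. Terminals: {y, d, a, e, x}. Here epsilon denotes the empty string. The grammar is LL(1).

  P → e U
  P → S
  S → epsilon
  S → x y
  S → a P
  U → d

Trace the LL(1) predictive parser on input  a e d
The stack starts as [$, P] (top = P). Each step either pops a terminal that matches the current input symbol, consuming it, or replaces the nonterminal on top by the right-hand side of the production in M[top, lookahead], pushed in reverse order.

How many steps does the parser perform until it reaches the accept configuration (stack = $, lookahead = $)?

step 1: stack=$ P  input=a e d $  — expand P → S
step 2: stack=$ S  input=a e d $  — expand S → a P
step 3: stack=$ P a  input=a e d $  — match a
step 4: stack=$ P  input=e d $  — expand P → e U
step 5: stack=$ U e  input=e d $  — match e
step 6: stack=$ U  input=d $  — expand U → d
step 7: stack=$ d  input=d $  — match d
Accept reached after 7 steps.

7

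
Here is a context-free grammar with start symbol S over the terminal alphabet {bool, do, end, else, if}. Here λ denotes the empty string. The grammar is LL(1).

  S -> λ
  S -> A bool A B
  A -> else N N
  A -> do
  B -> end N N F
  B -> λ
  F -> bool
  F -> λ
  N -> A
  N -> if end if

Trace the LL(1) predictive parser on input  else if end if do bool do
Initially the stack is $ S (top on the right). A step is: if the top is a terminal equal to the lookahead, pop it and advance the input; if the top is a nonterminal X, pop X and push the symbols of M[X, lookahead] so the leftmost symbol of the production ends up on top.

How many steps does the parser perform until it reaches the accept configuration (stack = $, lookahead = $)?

14

step 1: stack=$ S  input=else if end if do bool do $  — expand S -> A bool A B
step 2: stack=$ B A bool A  input=else if end if do bool do $  — expand A -> else N N
step 3: stack=$ B A bool N N else  input=else if end if do bool do $  — match else
step 4: stack=$ B A bool N N  input=if end if do bool do $  — expand N -> if end if
step 5: stack=$ B A bool N if end if  input=if end if do bool do $  — match if
step 6: stack=$ B A bool N if end  input=end if do bool do $  — match end
step 7: stack=$ B A bool N if  input=if do bool do $  — match if
step 8: stack=$ B A bool N  input=do bool do $  — expand N -> A
step 9: stack=$ B A bool A  input=do bool do $  — expand A -> do
step 10: stack=$ B A bool do  input=do bool do $  — match do
step 11: stack=$ B A bool  input=bool do $  — match bool
step 12: stack=$ B A  input=do $  — expand A -> do
step 13: stack=$ B do  input=do $  — match do
step 14: stack=$ B  input=$  — expand B -> λ
Accept reached after 14 steps.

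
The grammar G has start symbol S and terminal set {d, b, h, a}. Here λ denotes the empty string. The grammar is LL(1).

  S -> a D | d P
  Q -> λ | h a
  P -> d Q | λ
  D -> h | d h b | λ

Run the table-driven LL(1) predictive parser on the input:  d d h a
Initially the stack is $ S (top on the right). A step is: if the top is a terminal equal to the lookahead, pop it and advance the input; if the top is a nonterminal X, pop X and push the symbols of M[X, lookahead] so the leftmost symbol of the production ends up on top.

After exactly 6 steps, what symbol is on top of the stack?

a

     Stack  Input      Action
  1  $ S    d d h a $  expand S -> d P
  2  $ P d  d d h a $  match d
  3  $ P    d h a $    expand P -> d Q
  4  $ Q d  d h a $    match d
  5  $ Q    h a $      expand Q -> h a
  6  $ a h  h a $      match h
Stack after step 6: $ a (top = a).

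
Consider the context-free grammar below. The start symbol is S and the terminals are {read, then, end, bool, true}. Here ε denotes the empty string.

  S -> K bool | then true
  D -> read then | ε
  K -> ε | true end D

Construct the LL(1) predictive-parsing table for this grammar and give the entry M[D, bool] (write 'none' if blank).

D -> ε

FIRST(D): from D->read then we get {read}; from D->ε we get {ε}. So FIRST(D) = {ε, read}.
FIRST(K): from K->ε we get {ε}; from K->true end D we get {true}. So FIRST(K) = {ε, true}.
FIRST(S): from S->K bool we get {bool, true}; from S->then true we get {then}. So FIRST(S) = {bool, then, true}.
FOLLOW(S) includes $ since S is the start symbol.
FOLLOW(K): in S->K bool, K is followed by bool with FIRST {bool}. Thus FOLLOW(K) = {bool}.
FOLLOW(D): in K->true end D, the suffix after D is empty, so FOLLOW(D) ⊇ FOLLOW(K) = {bool}. Thus FOLLOW(D) = {bool}.
For D -> read then: FIRST(read then) = {read}, so it goes in M[D, t] for t ∈ {read}.
For D -> ε: FIRST(ε) = {ε}, so it goes in M[D, t] for t ∈ {}; since ε ∈ FIRST, also for every t ∈ FOLLOW(D) = {bool}.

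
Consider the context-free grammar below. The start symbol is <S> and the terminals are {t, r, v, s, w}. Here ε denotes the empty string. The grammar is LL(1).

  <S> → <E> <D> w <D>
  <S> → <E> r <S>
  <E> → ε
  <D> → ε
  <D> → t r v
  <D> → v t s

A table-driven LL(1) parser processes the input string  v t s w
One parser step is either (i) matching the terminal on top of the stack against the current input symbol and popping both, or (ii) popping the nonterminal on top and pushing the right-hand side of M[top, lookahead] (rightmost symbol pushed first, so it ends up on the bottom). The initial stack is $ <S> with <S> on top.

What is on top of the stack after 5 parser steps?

     Stack            Input      Action
  1  $ <S>            v t s w $  expand <S> → <E> <D> w <D>
  2  $ <D> w <D> <E>  v t s w $  expand <E> → ε
  3  $ <D> w <D>      v t s w $  expand <D> → v t s
  4  $ <D> w s t v    v t s w $  match v
  5  $ <D> w s t      t s w $    match t
Stack after step 5: $ <D> w s (top = s).

s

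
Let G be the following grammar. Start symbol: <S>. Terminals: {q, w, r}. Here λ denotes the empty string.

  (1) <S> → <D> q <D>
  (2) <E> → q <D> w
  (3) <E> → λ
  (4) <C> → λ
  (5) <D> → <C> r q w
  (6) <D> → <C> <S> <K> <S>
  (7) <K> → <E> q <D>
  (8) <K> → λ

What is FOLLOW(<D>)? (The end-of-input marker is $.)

FIRST(<E>): from <E>→q <D> w we get {q}; from <E>→λ we get {λ}. So FIRST(<E>) = {λ, q}.
FIRST(<C>): from <C>→λ we get {λ}. So FIRST(<C>) = {λ}.
FIRST(<K>): from <K>→<E> q <D> we get {q}; from <K>→λ we get {λ}. So FIRST(<K>) = {λ, q}.
FIRST(<S>): from <S>→<D> q <D> we get {r}. So FIRST(<S>) = {r}.
FIRST(<D>): from <D>→<C> r q w we get {r}; from <D>→<C> <S> <K> <S> we get {r}. So FIRST(<D>) = {r}.
FOLLOW(<S>) includes $ since <S> is the start symbol.
FOLLOW(<E>): in <K>→<E> q <D>, <E> is followed by q <D> with FIRST {q}. Thus FOLLOW(<E>) = {q}.
FOLLOW(<C>): in <D>→<C> r q w, <C> is followed by r q w with FIRST {r}; in <D>→<C> <S> <K> <S>, <C> is followed by <S> <K> <S> with FIRST {r}. Thus FOLLOW(<C>) = {r}.
FOLLOW(<K>): in <D>→<C> <S> <K> <S>, <K> is followed by <S> with FIRST {r}. Thus FOLLOW(<K>) = {r}.
FOLLOW(<S>): in <D>→<C> <S> <K> <S> (occurrence 1), <S> is followed by <K> <S> with FIRST {q, r}; in <D>→<C> <S> <K> <S> (occurrence 2), the suffix after <S> is empty, so FOLLOW(<S>) ⊇ FOLLOW(<D>) = {$, q, r, w}. Thus FOLLOW(<S>) = {$, q, r, w}.
FOLLOW(<D>): in <S>→<D> q <D> (occurrence 1), <D> is followed by q <D> with FIRST {q}; in <S>→<D> q <D> (occurrence 2), the suffix after <D> is empty, so FOLLOW(<D>) ⊇ FOLLOW(<S>) = {$, q, r, w}; in <E>→q <D> w, <D> is followed by w with FIRST {w}; in <K>→<E> q <D>, the suffix after <D> is empty, so FOLLOW(<D>) ⊇ FOLLOW(<K>) = {r}. Thus FOLLOW(<D>) = {$, q, r, w}.

{$, q, r, w}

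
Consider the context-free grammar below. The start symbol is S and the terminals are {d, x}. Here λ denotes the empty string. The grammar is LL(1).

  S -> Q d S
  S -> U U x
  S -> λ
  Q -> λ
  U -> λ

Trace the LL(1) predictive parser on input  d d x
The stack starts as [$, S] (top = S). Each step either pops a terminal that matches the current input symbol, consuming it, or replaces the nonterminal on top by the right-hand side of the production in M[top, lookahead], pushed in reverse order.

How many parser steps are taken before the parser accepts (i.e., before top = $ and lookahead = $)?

10

      Stack    Input    Action
   1  $ S      d d x $  expand S -> Q d S
   2  $ S d Q  d d x $  expand Q -> λ
   3  $ S d    d d x $  match d
   4  $ S      d x $    expand S -> Q d S
   5  $ S d Q  d x $    expand Q -> λ
   6  $ S d    d x $    match d
   7  $ S      x $      expand S -> U U x
   8  $ x U U  x $      expand U -> λ
   9  $ x U    x $      expand U -> λ
  10  $ x      x $      match x
Accept reached after 10 steps.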